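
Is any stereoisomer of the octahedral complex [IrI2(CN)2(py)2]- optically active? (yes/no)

yes

There are 5 geometric isomers: I trans, CN trans, py trans; I cis, CN trans, py cis; I cis, CN cis, py trans; I cis, CN cis, py cis (chiral); I trans, CN cis, py cis.
One of these lacks any improper symmetry element and so occurs as an enantiomeric pair, giving 5 + 1 = 6 stereoisomers in total.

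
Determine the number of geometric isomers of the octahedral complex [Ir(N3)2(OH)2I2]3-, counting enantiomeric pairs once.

Working through the distinct placements yields 5 geometric isomers: N3 trans, OH trans, I trans; N3 cis, OH cis, I trans; N3 cis, OH trans, I cis; N3 cis, OH cis, I cis (chiral); N3 trans, OH cis, I cis.

5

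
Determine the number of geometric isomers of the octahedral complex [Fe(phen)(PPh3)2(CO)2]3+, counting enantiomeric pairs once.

3

The six octahedral sites form three mutually perpendicular trans pairs.
Each phen is bidentate and must span two cis positions.
The distinct arrangements are (3 in all): PPh3 cis, CO trans; PPh3 cis, CO cis (chiral); PPh3 trans, CO cis.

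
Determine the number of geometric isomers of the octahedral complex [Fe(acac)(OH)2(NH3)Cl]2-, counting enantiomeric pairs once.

In an octahedral complex each vertex has one trans partner and four cis neighbours.
Each acac is bidentate and must span two cis positions.
The distinct arrangements are (4 in all): OH cis (3 arrangements, 2 chiral); OH trans.

4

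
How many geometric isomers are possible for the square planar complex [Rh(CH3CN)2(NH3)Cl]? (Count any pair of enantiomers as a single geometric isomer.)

2

A square has two trans pairs of vertices; adjacent vertices are cis.
Systematic placement gives 2 geometric isomers: CH3CN cis; CH3CN trans.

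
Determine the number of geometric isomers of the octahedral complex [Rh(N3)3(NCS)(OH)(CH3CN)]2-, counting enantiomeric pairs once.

4

There are 4 geometric isomers: N3 mer (3 arrangements); N3 fac (chiral).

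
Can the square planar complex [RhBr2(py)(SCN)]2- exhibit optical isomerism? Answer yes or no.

no

A square has two trans pairs of vertices; adjacent vertices are cis.
There are 2 geometric isomers: Br cis; Br trans.
Each arrangement has an internal mirror plane or centre of symmetry, so none is chiral.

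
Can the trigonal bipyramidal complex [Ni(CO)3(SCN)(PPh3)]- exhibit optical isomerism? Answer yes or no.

A trigonal bipyramid has two axial and three equatorial sites, which are chemically inequivalent.
The distinct arrangements are (4 in all): SCN equatorial, PPh3 equatorial; SCN equatorial, PPh3 axial; SCN axial, PPh3 equatorial; SCN axial, PPh3 axial.
Each arrangement has an internal mirror plane or centre of symmetry, so none is chiral.

no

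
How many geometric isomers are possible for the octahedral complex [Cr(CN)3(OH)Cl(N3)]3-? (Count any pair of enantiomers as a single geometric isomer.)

An octahedron has six vertices in three trans pairs; every non-trans pair is cis.
There are 4 geometric isomers: CN mer (3 arrangements); CN fac (chiral).

4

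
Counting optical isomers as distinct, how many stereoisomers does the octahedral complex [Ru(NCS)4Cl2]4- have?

The distinct arrangements are (2 in all): Cl trans; Cl cis.
Each arrangement has an internal mirror plane or centre of symmetry, so none is chiral.

2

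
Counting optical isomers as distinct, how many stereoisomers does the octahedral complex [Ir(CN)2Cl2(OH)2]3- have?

In an octahedral complex each vertex has one trans partner and four cis neighbours.
There are 5 geometric isomers: CN trans, Cl trans, OH trans; CN trans, Cl cis, OH cis; CN cis, Cl cis, OH trans; CN cis, Cl cis, OH cis (chiral); CN cis, Cl trans, OH cis.
One of these lacks any improper symmetry element and so occurs as an enantiomeric pair, giving 5 + 1 = 6 stereoisomers in total.

6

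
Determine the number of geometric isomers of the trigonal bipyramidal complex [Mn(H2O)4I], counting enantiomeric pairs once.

2

There are 2 geometric isomers: I equatorial; I axial.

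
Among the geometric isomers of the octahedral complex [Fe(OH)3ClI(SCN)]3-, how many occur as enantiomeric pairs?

1

The six octahedral sites form three mutually perpendicular trans pairs.
Working through the distinct placements yields 4 geometric isomers: OH mer (3 arrangements); OH fac (chiral).
One of these lacks any improper symmetry element and so occurs as an enantiomeric pair, giving 4 + 1 = 5 stereoisomers in total.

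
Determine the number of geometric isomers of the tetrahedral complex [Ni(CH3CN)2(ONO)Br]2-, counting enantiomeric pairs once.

In a tetrahedral complex all four positions are equivalent and every pair of ligands is adjacent — there is no cis/trans distinction.
Only one geometric arrangement is possible.

1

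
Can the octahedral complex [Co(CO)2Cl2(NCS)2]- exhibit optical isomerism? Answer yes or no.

yes

The six octahedral sites form three mutually perpendicular trans pairs.
Systematic placement gives 5 geometric isomers: CO trans, Cl trans, NCS trans; CO trans, Cl cis, NCS cis; CO cis, Cl cis, NCS trans; CO cis, Cl cis, NCS cis (chiral); CO cis, Cl trans, NCS cis.
One of these lacks any improper symmetry element and so occurs as an enantiomeric pair, giving 5 + 1 = 6 stereoisomers in total.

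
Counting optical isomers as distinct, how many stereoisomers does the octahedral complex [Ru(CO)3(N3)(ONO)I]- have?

An octahedron has six vertices in three trans pairs; every non-trans pair is cis.
Systematic placement gives 4 geometric isomers: CO mer (3 arrangements); CO fac (chiral).
One of these lacks any improper symmetry element and so occurs as an enantiomeric pair, giving 4 + 1 = 5 stereoisomers in total.

5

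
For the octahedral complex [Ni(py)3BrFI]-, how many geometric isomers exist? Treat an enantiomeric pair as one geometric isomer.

In an octahedral complex each vertex has one trans partner and four cis neighbours.
Working through the distinct placements yields 4 geometric isomers: py mer (3 arrangements); py fac (chiral).

4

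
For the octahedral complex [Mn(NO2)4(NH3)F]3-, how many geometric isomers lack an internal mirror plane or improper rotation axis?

0

The six octahedral sites form three mutually perpendicular trans pairs.
Working through the distinct placements yields 2 geometric isomers: NH3 and F mutually trans; NH3 and F mutually cis.
Each arrangement has an internal mirror plane or centre of symmetry, so none is chiral.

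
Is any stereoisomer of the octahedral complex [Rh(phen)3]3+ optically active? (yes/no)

The six octahedral sites form three mutually perpendicular trans pairs.
Each phen is bidentate and must span two cis positions.
Only one geometric arrangement is possible; it has no improper symmetry element, so it exists as a pair of enantiomers (2 stereoisomers).

yes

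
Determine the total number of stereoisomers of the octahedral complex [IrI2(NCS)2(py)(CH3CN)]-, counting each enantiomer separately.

An octahedron has six vertices in three trans pairs; every non-trans pair is cis.
There are 6 geometric isomers: I cis, NCS cis (3 arrangements, 2 chiral); I cis, NCS trans; I trans, NCS cis; I trans, NCS trans.
Of these, 2 lack any improper symmetry element and so occur as enantiomeric pairs, giving 6 + 2 = 8 stereoisomers in total.

8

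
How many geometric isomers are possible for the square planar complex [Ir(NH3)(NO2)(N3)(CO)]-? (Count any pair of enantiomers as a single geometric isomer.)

3

In a square planar complex each vertex has one trans partner and two cis neighbours.
Working through the distinct placements yields 3 geometric isomers: (CO/NH3 trans, N3/NO2 trans); (CO/NO2 trans, N3/NH3 trans); (CO/N3 trans, NH3/NO2 trans).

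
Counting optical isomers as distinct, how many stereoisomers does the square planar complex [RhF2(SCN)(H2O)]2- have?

In a square planar complex each vertex has one trans partner and two cis neighbours.
The distinct arrangements are (2 in all): F cis; F trans.
Each arrangement has an internal mirror plane or centre of symmetry, so none is chiral.

2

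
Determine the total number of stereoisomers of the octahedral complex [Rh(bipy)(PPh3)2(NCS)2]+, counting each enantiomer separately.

4

The six octahedral sites form three mutually perpendicular trans pairs.
Each bipy is bidentate and must span two cis positions.
The distinct arrangements are (3 in all): PPh3 cis, NCS trans; PPh3 cis, NCS cis (chiral); PPh3 trans, NCS cis.
One of these lacks any improper symmetry element and so occurs as an enantiomeric pair, giving 3 + 1 = 4 stereoisomers in total.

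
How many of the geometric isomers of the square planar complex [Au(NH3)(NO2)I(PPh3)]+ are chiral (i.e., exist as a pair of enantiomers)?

0

There are 3 geometric isomers: (I/NO2 trans, NH3/PPh3 trans); (I/PPh3 trans, NH3/NO2 trans); (I/NH3 trans, NO2/PPh3 trans).
Each arrangement has an internal mirror plane or centre of symmetry, so none is chiral.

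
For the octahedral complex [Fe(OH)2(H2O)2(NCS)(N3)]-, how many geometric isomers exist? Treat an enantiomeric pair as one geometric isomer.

An octahedron has six vertices in three trans pairs; every non-trans pair is cis.
Working through the distinct placements yields 6 geometric isomers: OH trans, H2O trans; OH cis, H2O trans; OH trans, H2O cis; OH cis, H2O cis (3 arrangements, 2 chiral).

6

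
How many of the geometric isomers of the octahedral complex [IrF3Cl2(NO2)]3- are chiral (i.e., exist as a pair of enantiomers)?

In an octahedral complex each vertex has one trans partner and four cis neighbours.
Working through the distinct placements yields 3 geometric isomers: F mer, Cl trans; F fac, Cl cis; F mer, Cl cis.
Each arrangement has an internal mirror plane or centre of symmetry, so none is chiral.

0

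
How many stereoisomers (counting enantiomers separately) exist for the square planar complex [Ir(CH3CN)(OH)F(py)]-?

3

A square has two trans pairs of vertices; adjacent vertices are cis.
Systematic placement gives 3 geometric isomers: (CH3CN/OH trans, F/py trans); (CH3CN/py trans, F/OH trans); (CH3CN/F trans, OH/py trans).
Each arrangement has an internal mirror plane or centre of symmetry, so none is chiral.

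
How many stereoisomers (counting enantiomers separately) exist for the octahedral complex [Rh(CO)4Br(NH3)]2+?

The six octahedral sites form three mutually perpendicular trans pairs.
Systematic placement gives 2 geometric isomers: Br and NH3 mutually cis; Br and NH3 mutually trans.
Each arrangement has an internal mirror plane or centre of symmetry, so none is chiral.

2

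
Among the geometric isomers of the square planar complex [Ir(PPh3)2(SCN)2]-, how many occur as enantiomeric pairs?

In a square planar complex each vertex has one trans partner and two cis neighbours.
The distinct arrangements are (2 in all): PPh3 cis; PPh3 trans.
Each arrangement has an internal mirror plane or centre of symmetry, so none is chiral.

0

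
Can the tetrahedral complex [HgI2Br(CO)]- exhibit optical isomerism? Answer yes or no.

In a tetrahedral complex all four positions are equivalent and every pair of ligands is adjacent — there is no cis/trans distinction.
Only one geometric arrangement is possible.

no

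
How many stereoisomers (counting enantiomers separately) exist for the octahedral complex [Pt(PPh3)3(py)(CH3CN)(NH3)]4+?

The six octahedral sites form three mutually perpendicular trans pairs.
Systematic placement gives 4 geometric isomers: PPh3 mer (3 arrangements); PPh3 fac (chiral).
One of these lacks any improper symmetry element and so occurs as an enantiomeric pair, giving 4 + 1 = 5 stereoisomers in total.

5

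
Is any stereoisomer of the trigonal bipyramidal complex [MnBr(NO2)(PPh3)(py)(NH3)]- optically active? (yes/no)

yes

Placing the ligands in turn and identifying arrangements related by rotation or reflection leaves 10 distinct geometric isomers.
Of these, 10 lack any improper symmetry element and so occur as enantiomeric pairs, giving 10 + 10 = 20 stereoisomers in total.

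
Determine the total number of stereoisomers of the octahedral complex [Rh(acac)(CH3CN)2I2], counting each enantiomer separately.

The six octahedral sites form three mutually perpendicular trans pairs.
Each acac is bidentate and must span two cis positions.
The distinct arrangements are (3 in all): CH3CN trans, I cis; CH3CN cis, I cis (chiral); CH3CN cis, I trans.
One of these lacks any improper symmetry element and so occurs as an enantiomeric pair, giving 3 + 1 = 4 stereoisomers in total.

4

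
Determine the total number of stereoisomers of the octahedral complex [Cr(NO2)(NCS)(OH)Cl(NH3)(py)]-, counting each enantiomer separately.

An octahedron has six vertices in three trans pairs; every non-trans pair is cis.
Exhaustive case analysis gives 15 geometric isomers.
Of these, 15 lack any improper symmetry element and so occur as enantiomeric pairs, giving 15 + 15 = 30 stereoisomers in total.

30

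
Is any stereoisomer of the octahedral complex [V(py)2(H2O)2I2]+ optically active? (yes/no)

An octahedron has six vertices in three trans pairs; every non-trans pair is cis.
Systematic placement gives 5 geometric isomers: py trans, H2O trans, I trans; py cis, H2O trans, I cis; py trans, H2O cis, I cis; py cis, H2O cis, I cis (chiral); py cis, H2O cis, I trans.
One of these lacks any improper symmetry element and so occurs as an enantiomeric pair, giving 5 + 1 = 6 stereoisomers in total.

yes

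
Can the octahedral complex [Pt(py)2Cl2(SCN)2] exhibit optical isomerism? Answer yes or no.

The six octahedral sites form three mutually perpendicular trans pairs.
Systematic placement gives 5 geometric isomers: py trans, Cl trans, SCN trans; py cis, Cl trans, SCN cis; py trans, Cl cis, SCN cis; py cis, Cl cis, SCN cis (chiral); py cis, Cl cis, SCN trans.
One of these lacks any improper symmetry element and so occurs as an enantiomeric pair, giving 5 + 1 = 6 stereoisomers in total.

yes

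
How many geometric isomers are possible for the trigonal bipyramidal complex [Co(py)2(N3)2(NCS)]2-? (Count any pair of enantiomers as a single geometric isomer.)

5

In a trigonal bipyramid the two axial positions differ from the three equatorial ones.
Placing the ligands in turn and identifying arrangements related by rotation or reflection leaves 5 distinct geometric isomers.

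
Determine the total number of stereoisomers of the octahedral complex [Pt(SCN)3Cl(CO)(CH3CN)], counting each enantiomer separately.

The six octahedral sites form three mutually perpendicular trans pairs.
Systematic placement gives 4 geometric isomers: SCN mer (3 arrangements); SCN fac (chiral).
One of these lacks any improper symmetry element and so occurs as an enantiomeric pair, giving 4 + 1 = 5 stereoisomers in total.

5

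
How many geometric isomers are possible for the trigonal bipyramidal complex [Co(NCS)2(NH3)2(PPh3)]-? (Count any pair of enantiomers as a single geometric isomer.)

A trigonal bipyramid has two axial and three equatorial sites, which are chemically inequivalent.
Placing the ligands in turn and identifying arrangements related by rotation or reflection leaves 5 distinct geometric isomers.

5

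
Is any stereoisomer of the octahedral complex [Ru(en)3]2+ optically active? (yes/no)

yes

An octahedron has six vertices in three trans pairs; every non-trans pair is cis.
Each en is bidentate and must span two cis positions.
Only one geometric arrangement is possible; it has no improper symmetry element, so it exists as a pair of enantiomers (2 stereoisomers).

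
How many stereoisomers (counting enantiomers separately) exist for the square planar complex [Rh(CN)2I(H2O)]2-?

There are 2 geometric isomers: CN cis; CN trans.
Each arrangement has an internal mirror plane or centre of symmetry, so none is chiral.

2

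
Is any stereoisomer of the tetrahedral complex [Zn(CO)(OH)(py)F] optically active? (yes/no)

yes

All four vertices of a tetrahedron are equivalent and mutually adjacent, so cis/trans isomerism cannot arise.
Only one geometric arrangement is possible; it has no improper symmetry element, so it exists as a pair of enantiomers (2 stereoisomers).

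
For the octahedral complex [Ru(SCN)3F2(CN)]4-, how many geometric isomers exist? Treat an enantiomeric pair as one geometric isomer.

3

In an octahedral complex each vertex has one trans partner and four cis neighbours.
Working through the distinct placements yields 3 geometric isomers: SCN mer, F cis; SCN mer, F trans; SCN fac, F cis.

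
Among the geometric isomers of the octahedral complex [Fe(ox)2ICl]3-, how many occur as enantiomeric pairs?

Each ox is bidentate and must span two cis positions.
Systematic placement gives 2 geometric isomers: I and Cl mutually trans; I and Cl mutually cis (chiral).
One of these lacks any improper symmetry element and so occurs as an enantiomeric pair, giving 2 + 1 = 3 stereoisomers in total.

1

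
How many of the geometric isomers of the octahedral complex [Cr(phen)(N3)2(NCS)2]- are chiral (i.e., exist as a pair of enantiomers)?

In an octahedral complex each vertex has one trans partner and four cis neighbours.
Each phen is bidentate and must span two cis positions.
The distinct arrangements are (3 in all): N3 trans, NCS cis; N3 cis, NCS cis (chiral); N3 cis, NCS trans.
One of these lacks any improper symmetry element and so occurs as an enantiomeric pair, giving 3 + 1 = 4 stereoisomers in total.

1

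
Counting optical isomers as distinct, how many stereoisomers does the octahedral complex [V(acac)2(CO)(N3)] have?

3

An octahedron has six vertices in three trans pairs; every non-trans pair is cis.
Each acac is bidentate and must span two cis positions.
Working through the distinct placements yields 2 geometric isomers: CO and N3 mutually trans; CO and N3 mutually cis (chiral).
One of these lacks any improper symmetry element and so occurs as an enantiomeric pair, giving 2 + 1 = 3 stereoisomers in total.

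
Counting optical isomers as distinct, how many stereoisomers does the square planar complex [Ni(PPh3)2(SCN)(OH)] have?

2

There are 2 geometric isomers: PPh3 cis; PPh3 trans.
Each arrangement has an internal mirror plane or centre of symmetry, so none is chiral.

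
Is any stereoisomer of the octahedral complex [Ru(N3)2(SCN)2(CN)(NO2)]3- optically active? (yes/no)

In an octahedral complex each vertex has one trans partner and four cis neighbours.
Systematic placement gives 6 geometric isomers: N3 cis, SCN trans; N3 cis, SCN cis (3 arrangements, 2 chiral); N3 trans, SCN trans; N3 trans, SCN cis.
Of these, 2 lack any improper symmetry element and so occur as enantiomeric pairs, giving 6 + 2 = 8 stereoisomers in total.

yes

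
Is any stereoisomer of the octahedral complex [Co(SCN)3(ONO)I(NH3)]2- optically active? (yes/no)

yes

Working through the distinct placements yields 4 geometric isomers: SCN mer (3 arrangements); SCN fac (chiral).
One of these lacks any improper symmetry element and so occurs as an enantiomeric pair, giving 4 + 1 = 5 stereoisomers in total.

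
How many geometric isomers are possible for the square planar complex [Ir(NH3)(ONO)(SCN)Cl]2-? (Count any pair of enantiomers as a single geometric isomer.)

3

A square has two trans pairs of vertices; adjacent vertices are cis.
Systematic placement gives 3 geometric isomers: (Cl/ONO trans, NH3/SCN trans); (Cl/SCN trans, NH3/ONO trans); (Cl/NH3 trans, ONO/SCN trans).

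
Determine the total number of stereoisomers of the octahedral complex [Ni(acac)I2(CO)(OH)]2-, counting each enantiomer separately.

6

An octahedron has six vertices in three trans pairs; every non-trans pair is cis.
Each acac is bidentate and must span two cis positions.
There are 4 geometric isomers: I cis (3 arrangements, 2 chiral); I trans.
Of these, 2 lack any improper symmetry element and so occur as enantiomeric pairs, giving 4 + 2 = 6 stereoisomers in total.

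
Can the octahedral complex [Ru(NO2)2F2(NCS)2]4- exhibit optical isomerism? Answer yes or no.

yes

Working through the distinct placements yields 5 geometric isomers: NO2 trans, F trans, NCS trans; NO2 cis, F trans, NCS cis; NO2 trans, F cis, NCS cis; NO2 cis, F cis, NCS cis (chiral); NO2 cis, F cis, NCS trans.
One of these lacks any improper symmetry element and so occurs as an enantiomeric pair, giving 5 + 1 = 6 stereoisomers in total.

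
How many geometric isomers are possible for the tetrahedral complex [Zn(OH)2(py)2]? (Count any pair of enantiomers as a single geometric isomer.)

1

In a tetrahedral complex all four positions are equivalent and every pair of ligands is adjacent — there is no cis/trans distinction.
Only one geometric arrangement is possible.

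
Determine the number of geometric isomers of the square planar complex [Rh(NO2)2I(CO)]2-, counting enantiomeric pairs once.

Working through the distinct placements yields 2 geometric isomers: NO2 cis; NO2 trans.

2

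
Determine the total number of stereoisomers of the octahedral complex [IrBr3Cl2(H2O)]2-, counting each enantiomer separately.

The distinct arrangements are (3 in all): Br mer, Cl cis; Br mer, Cl trans; Br fac, Cl cis.
Each arrangement has an internal mirror plane or centre of symmetry, so none is chiral.

3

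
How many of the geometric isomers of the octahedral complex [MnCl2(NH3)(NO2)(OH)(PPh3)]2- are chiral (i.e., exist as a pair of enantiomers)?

Systematic enumeration (placing each ligand type in turn and discarding arrangements equivalent by rotation or reflection) gives 9 geometric isomers.
Of these, 6 lack any improper symmetry element and so occur as enantiomeric pairs, giving 9 + 6 = 15 stereoisomers in total.

6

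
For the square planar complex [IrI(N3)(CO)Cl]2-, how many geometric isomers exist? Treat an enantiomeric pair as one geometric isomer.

In a square planar complex each vertex has one trans partner and two cis neighbours.
Working through the distinct placements yields 3 geometric isomers: (CO/I trans, Cl/N3 trans); (CO/N3 trans, Cl/I trans); (CO/Cl trans, I/N3 trans).

3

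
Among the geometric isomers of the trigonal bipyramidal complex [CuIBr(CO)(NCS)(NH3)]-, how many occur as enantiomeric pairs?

10

Exhaustive case analysis gives 10 geometric isomers.
Of these, 10 lack any improper symmetry element and so occur as enantiomeric pairs, giving 10 + 10 = 20 stereoisomers in total.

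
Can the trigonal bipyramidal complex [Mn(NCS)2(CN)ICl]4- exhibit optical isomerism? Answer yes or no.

yes

Exhaustive case analysis gives 7 geometric isomers.
Of these, 3 lack any improper symmetry element and so occur as enantiomeric pairs, giving 7 + 3 = 10 stereoisomers in total.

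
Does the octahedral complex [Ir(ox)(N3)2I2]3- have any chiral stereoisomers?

The six octahedral sites form three mutually perpendicular trans pairs.
Each ox is bidentate and must span two cis positions.
Systematic placement gives 3 geometric isomers: N3 cis, I trans; N3 cis, I cis (chiral); N3 trans, I cis.
One of these lacks any improper symmetry element and so occurs as an enantiomeric pair, giving 3 + 1 = 4 stereoisomers in total.

yes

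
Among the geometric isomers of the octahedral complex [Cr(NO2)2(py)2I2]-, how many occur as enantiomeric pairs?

1

Systematic placement gives 5 geometric isomers: NO2 trans, py trans, I trans; NO2 cis, py cis, I trans; NO2 cis, py trans, I cis; NO2 cis, py cis, I cis (chiral); NO2 trans, py cis, I cis.
One of these lacks any improper symmetry element and so occurs as an enantiomeric pair, giving 5 + 1 = 6 stereoisomers in total.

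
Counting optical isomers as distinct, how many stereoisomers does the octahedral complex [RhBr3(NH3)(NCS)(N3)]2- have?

5

An octahedron has six vertices in three trans pairs; every non-trans pair is cis.
There are 4 geometric isomers: Br mer (3 arrangements); Br fac (chiral).
One of these lacks any improper symmetry element and so occurs as an enantiomeric pair, giving 4 + 1 = 5 stereoisomers in total.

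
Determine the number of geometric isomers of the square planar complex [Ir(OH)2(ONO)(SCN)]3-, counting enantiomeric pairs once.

In a square planar complex each vertex has one trans partner and two cis neighbours.
Systematic placement gives 2 geometric isomers: OH cis; OH trans.

2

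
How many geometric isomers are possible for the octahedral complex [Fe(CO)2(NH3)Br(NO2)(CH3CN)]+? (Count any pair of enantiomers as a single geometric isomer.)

In an octahedral complex each vertex has one trans partner and four cis neighbours.
Systematic enumeration (placing each ligand type in turn and discarding arrangements equivalent by rotation or reflection) gives 9 geometric isomers.

9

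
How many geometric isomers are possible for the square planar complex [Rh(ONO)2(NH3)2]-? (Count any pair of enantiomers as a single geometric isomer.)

2

In a square planar complex each vertex has one trans partner and two cis neighbours.
The distinct arrangements are (2 in all): ONO cis; ONO trans.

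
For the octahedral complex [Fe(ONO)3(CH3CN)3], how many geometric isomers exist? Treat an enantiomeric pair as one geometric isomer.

In an octahedral complex each vertex has one trans partner and four cis neighbours.
The distinct arrangements are (2 in all): ONO mer; ONO fac.

2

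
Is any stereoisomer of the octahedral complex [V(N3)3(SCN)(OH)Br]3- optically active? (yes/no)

yes

The six octahedral sites form three mutually perpendicular trans pairs.
There are 4 geometric isomers: N3 mer (3 arrangements); N3 fac (chiral).
One of these lacks any improper symmetry element and so occurs as an enantiomeric pair, giving 4 + 1 = 5 stereoisomers in total.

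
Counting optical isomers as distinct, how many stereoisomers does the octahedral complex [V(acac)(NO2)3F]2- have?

2

An octahedron has six vertices in three trans pairs; every non-trans pair is cis.
Each acac is bidentate and must span two cis positions.
Working through the distinct placements yields 2 geometric isomers: NO2 fac; NO2 mer.
Each arrangement has an internal mirror plane or centre of symmetry, so none is chiral.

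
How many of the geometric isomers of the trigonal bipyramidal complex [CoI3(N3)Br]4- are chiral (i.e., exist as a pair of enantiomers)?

The distinct arrangements are (4 in all): N3 equatorial, Br axial; N3 axial, Br axial; N3 equatorial, Br equatorial; N3 axial, Br equatorial.
Each arrangement has an internal mirror plane or centre of symmetry, so none is chiral.

0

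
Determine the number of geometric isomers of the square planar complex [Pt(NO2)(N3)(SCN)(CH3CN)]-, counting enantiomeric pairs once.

3

In a square planar complex each vertex has one trans partner and two cis neighbours.
There are 3 geometric isomers: (CH3CN/NO2 trans, N3/SCN trans); (CH3CN/SCN trans, N3/NO2 trans); (CH3CN/N3 trans, NO2/SCN trans).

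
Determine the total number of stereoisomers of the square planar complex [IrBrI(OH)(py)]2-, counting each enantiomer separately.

3

Working through the distinct placements yields 3 geometric isomers: (Br/OH trans, I/py trans); (Br/py trans, I/OH trans); (Br/I trans, OH/py trans).
Each arrangement has an internal mirror plane or centre of symmetry, so none is chiral.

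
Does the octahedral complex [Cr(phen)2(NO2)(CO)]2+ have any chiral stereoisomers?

yes

The six octahedral sites form three mutually perpendicular trans pairs.
Each phen is bidentate and must span two cis positions.
The distinct arrangements are (2 in all): NO2 and CO mutually trans; NO2 and CO mutually cis (chiral).
One of these lacks any improper symmetry element and so occurs as an enantiomeric pair, giving 2 + 1 = 3 stereoisomers in total.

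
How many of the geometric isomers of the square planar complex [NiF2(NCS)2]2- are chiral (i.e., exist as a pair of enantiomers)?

0

Working through the distinct placements yields 2 geometric isomers: F cis; F trans.
Each arrangement has an internal mirror plane or centre of symmetry, so none is chiral.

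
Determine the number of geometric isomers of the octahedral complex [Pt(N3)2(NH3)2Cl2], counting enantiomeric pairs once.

Working through the distinct placements yields 5 geometric isomers: N3 trans, NH3 trans, Cl trans; N3 cis, NH3 cis, Cl trans; N3 cis, NH3 trans, Cl cis; N3 cis, NH3 cis, Cl cis (chiral); N3 trans, NH3 cis, Cl cis.

5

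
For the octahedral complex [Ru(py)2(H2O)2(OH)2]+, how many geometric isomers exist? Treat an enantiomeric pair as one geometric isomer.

5

Systematic placement gives 5 geometric isomers: py trans, H2O trans, OH trans; py cis, H2O trans, OH cis; py trans, H2O cis, OH cis; py cis, H2O cis, OH cis (chiral); py cis, H2O cis, OH trans.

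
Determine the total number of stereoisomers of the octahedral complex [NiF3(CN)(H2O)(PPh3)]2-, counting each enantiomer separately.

Systematic placement gives 4 geometric isomers: F mer (3 arrangements); F fac (chiral).
One of these lacks any improper symmetry element and so occurs as an enantiomeric pair, giving 4 + 1 = 5 stereoisomers in total.

5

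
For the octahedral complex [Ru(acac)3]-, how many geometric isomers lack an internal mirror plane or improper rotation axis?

1

An octahedron has six vertices in three trans pairs; every non-trans pair is cis.
Each acac is bidentate and must span two cis positions.
Only one geometric arrangement is possible; it has no improper symmetry element, so it exists as a pair of enantiomers (2 stereoisomers).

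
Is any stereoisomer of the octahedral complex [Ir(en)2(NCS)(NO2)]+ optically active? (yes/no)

yes

An octahedron has six vertices in three trans pairs; every non-trans pair is cis.
Each en is bidentate and must span two cis positions.
There are 2 geometric isomers: NCS and NO2 mutually trans; NCS and NO2 mutually cis (chiral).
One of these lacks any improper symmetry element and so occurs as an enantiomeric pair, giving 2 + 1 = 3 stereoisomers in total.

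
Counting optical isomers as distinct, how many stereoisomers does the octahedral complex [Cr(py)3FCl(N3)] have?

Working through the distinct placements yields 4 geometric isomers: py mer (3 arrangements); py fac (chiral).
One of these lacks any improper symmetry element and so occurs as an enantiomeric pair, giving 4 + 1 = 5 stereoisomers in total.

5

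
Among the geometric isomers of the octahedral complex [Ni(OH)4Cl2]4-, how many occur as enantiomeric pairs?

0

The distinct arrangements are (2 in all): Cl trans; Cl cis.
Each arrangement has an internal mirror plane or centre of symmetry, so none is chiral.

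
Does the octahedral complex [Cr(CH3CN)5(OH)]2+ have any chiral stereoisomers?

An octahedron has six vertices in three trans pairs; every non-trans pair is cis.
Only one geometric arrangement is possible.

no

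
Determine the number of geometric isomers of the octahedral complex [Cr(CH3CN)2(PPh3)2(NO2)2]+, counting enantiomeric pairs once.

The distinct arrangements are (5 in all): CH3CN trans, PPh3 trans, NO2 trans; CH3CN trans, PPh3 cis, NO2 cis; CH3CN cis, PPh3 trans, NO2 cis; CH3CN cis, PPh3 cis, NO2 cis (chiral); CH3CN cis, PPh3 cis, NO2 trans.

5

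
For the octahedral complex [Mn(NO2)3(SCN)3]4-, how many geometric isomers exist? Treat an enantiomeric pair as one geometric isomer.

In an octahedral complex each vertex has one trans partner and four cis neighbours.
The distinct arrangements are (2 in all): NO2 mer; NO2 fac.

2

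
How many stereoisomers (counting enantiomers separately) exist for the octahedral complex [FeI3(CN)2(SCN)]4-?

3

The distinct arrangements are (3 in all): I mer, CN trans; I fac, CN cis; I mer, CN cis.
Each arrangement has an internal mirror plane or centre of symmetry, so none is chiral.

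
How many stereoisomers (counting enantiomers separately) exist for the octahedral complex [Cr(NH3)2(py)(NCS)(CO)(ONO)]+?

The six octahedral sites form three mutually perpendicular trans pairs.
Placing the ligands in turn and identifying arrangements related by rotation or reflection leaves 9 distinct geometric isomers.
Of these, 6 lack any improper symmetry element and so occur as enantiomeric pairs, giving 9 + 6 = 15 stereoisomers in total.

15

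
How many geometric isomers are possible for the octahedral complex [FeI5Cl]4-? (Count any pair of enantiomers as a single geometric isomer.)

1

An octahedron has six vertices in three trans pairs; every non-trans pair is cis.
Only one geometric arrangement is possible.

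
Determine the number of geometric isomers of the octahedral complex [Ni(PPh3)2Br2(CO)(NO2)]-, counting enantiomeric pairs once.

In an octahedral complex each vertex has one trans partner and four cis neighbours.
Working through the distinct placements yields 6 geometric isomers: PPh3 trans, Br trans; PPh3 cis, Br trans; PPh3 trans, Br cis; PPh3 cis, Br cis (3 arrangements, 2 chiral).

6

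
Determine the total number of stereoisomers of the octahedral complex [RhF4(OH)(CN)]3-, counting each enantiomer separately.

The six octahedral sites form three mutually perpendicular trans pairs.
Working through the distinct placements yields 2 geometric isomers: OH and CN mutually cis; OH and CN mutually trans.
Each arrangement has an internal mirror plane or centre of symmetry, so none is chiral.

2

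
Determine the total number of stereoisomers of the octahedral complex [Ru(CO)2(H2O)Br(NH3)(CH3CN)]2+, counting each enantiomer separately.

15

In an octahedral complex each vertex has one trans partner and four cis neighbours.
Systematic enumeration (placing each ligand type in turn and discarding arrangements equivalent by rotation or reflection) gives 9 geometric isomers.
Of these, 6 lack any improper symmetry element and so occur as enantiomeric pairs, giving 9 + 6 = 15 stereoisomers in total.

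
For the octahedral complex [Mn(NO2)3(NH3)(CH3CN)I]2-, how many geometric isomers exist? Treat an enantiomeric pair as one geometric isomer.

The distinct arrangements are (4 in all): NO2 mer (3 arrangements); NO2 fac (chiral).

4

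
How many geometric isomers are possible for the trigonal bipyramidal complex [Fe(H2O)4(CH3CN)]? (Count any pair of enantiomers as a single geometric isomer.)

2

A trigonal bipyramid has two axial and three equatorial sites, which are chemically inequivalent.
The distinct arrangements are (2 in all): CH3CN axial; CH3CN equatorial.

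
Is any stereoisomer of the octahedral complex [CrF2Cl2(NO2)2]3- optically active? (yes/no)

Working through the distinct placements yields 5 geometric isomers: F trans, Cl trans, NO2 trans; F cis, Cl trans, NO2 cis; F cis, Cl cis, NO2 trans; F cis, Cl cis, NO2 cis (chiral); F trans, Cl cis, NO2 cis.
One of these lacks any improper symmetry element and so occurs as an enantiomeric pair, giving 5 + 1 = 6 stereoisomers in total.

yes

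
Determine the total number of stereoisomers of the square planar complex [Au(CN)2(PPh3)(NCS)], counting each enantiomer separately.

Working through the distinct placements yields 2 geometric isomers: CN cis; CN trans.
Each arrangement has an internal mirror plane or centre of symmetry, so none is chiral.

2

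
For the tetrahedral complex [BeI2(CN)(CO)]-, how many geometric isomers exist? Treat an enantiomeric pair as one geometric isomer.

In a tetrahedral complex all four positions are equivalent and every pair of ligands is adjacent — there is no cis/trans distinction.
Only one geometric arrangement is possible.

1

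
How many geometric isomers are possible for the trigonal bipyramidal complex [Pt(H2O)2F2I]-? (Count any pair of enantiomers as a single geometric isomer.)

Placing the ligands in turn and identifying arrangements related by rotation or reflection leaves 5 distinct geometric isomers.

5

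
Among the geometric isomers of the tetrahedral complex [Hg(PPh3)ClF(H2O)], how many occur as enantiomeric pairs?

All four vertices of a tetrahedron are equivalent and mutually adjacent, so cis/trans isomerism cannot arise.
Only one geometric arrangement is possible; it has no improper symmetry element, so it exists as a pair of enantiomers (2 stereoisomers).

1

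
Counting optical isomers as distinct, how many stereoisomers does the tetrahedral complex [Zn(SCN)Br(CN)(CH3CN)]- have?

2

All four vertices of a tetrahedron are equivalent and mutually adjacent, so cis/trans isomerism cannot arise.
Only one geometric arrangement is possible; it has no improper symmetry element, so it exists as a pair of enantiomers (2 stereoisomers).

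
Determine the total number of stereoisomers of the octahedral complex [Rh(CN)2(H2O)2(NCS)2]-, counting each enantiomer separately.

6

The distinct arrangements are (5 in all): CN trans, H2O trans, NCS trans; CN trans, H2O cis, NCS cis; CN cis, H2O cis, NCS trans; CN cis, H2O cis, NCS cis (chiral); CN cis, H2O trans, NCS cis.
One of these lacks any improper symmetry element and so occurs as an enantiomeric pair, giving 5 + 1 = 6 stereoisomers in total.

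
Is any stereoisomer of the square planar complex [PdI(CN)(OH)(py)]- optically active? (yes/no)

A square has two trans pairs of vertices; adjacent vertices are cis.
There are 3 geometric isomers: (CN/OH trans, I/py trans); (CN/py trans, I/OH trans); (CN/I trans, OH/py trans).
Each arrangement has an internal mirror plane or centre of symmetry, so none is chiral.

no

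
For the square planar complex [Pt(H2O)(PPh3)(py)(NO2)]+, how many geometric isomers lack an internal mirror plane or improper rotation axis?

0

In a square planar complex each vertex has one trans partner and two cis neighbours.
There are 3 geometric isomers: (H2O/PPh3 trans, NO2/py trans); (H2O/py trans, NO2/PPh3 trans); (H2O/NO2 trans, PPh3/py trans).
Each arrangement has an internal mirror plane or centre of symmetry, so none is chiral.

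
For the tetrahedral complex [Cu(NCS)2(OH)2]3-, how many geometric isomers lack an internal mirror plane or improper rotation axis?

In a tetrahedral complex all four positions are equivalent and every pair of ligands is adjacent — there is no cis/trans distinction.
Only one geometric arrangement is possible.

0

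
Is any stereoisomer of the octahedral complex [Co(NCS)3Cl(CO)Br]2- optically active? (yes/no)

The six octahedral sites form three mutually perpendicular trans pairs.
The distinct arrangements are (4 in all): NCS mer (3 arrangements); NCS fac (chiral).
One of these lacks any improper symmetry element and so occurs as an enantiomeric pair, giving 4 + 1 = 5 stereoisomers in total.

yes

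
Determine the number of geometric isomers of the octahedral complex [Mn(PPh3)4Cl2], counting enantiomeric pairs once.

An octahedron has six vertices in three trans pairs; every non-trans pair is cis.
The distinct arrangements are (2 in all): Cl trans; Cl cis.

2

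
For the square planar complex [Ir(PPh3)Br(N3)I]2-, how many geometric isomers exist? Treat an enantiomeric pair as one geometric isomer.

In a square planar complex each vertex has one trans partner and two cis neighbours.
There are 3 geometric isomers: (Br/N3 trans, I/PPh3 trans); (Br/PPh3 trans, I/N3 trans); (Br/I trans, N3/PPh3 trans).

3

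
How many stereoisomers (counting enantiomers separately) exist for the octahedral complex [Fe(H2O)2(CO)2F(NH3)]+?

8

There are 6 geometric isomers: H2O cis, CO trans; H2O trans, CO trans; H2O cis, CO cis (3 arrangements, 2 chiral); H2O trans, CO cis.
Of these, 2 lack any improper symmetry element and so occur as enantiomeric pairs, giving 6 + 2 = 8 stereoisomers in total.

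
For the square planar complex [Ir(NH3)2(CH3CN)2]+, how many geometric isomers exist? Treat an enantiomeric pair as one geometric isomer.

In a square planar complex each vertex has one trans partner and two cis neighbours.
Systematic placement gives 2 geometric isomers: NH3 cis; NH3 trans.

2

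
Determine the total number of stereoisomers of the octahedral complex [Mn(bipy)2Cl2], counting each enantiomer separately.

Each bipy is bidentate and must span two cis positions.
There are 2 geometric isomers: Cl trans; Cl cis (chiral).
One of these lacks any improper symmetry element and so occurs as an enantiomeric pair, giving 2 + 1 = 3 stereoisomers in total.

3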